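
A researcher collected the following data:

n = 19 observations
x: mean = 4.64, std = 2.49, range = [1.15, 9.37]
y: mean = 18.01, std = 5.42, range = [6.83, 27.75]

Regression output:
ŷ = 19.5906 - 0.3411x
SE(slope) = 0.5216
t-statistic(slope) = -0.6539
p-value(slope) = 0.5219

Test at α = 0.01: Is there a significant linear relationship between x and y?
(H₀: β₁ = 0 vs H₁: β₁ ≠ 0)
Since p-value = 0.5219 ≥ α = 0.01, fail to reject H₀ — the slope is not significantly different from 0.

Hypothesis test for the slope coefficient:

H₀: β₁ = 0 (no linear relationship)
H₁: β₁ ≠ 0 (linear relationship exists)

Test statistic: t = β̂₁ / SE(β̂₁) = -0.3411 / 0.5216 = -0.6539

With df = 17, the two-sided p-value for |t| = 0.6539 is 0.5219.

Decision rule: reject H₀ if p-value < α.
p-value = 0.5219 ≥ α = 0.01 → fail to reject H₀.

Conclusion: the linear association between x and y is not significant at the 1% level.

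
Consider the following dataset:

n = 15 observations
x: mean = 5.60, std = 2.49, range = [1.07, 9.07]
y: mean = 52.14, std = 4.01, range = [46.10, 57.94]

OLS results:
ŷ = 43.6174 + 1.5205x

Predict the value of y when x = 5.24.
ŷ = 51.5848

Plug x = 5.24 into the fitted line:

ŷ = 43.6174 + 1.5205 × 5.24
ŷ = 43.6174 + 7.9674
ŷ = 51.5848

This is the fitted mean response at that x — an individual observation would come with a wider prediction interval.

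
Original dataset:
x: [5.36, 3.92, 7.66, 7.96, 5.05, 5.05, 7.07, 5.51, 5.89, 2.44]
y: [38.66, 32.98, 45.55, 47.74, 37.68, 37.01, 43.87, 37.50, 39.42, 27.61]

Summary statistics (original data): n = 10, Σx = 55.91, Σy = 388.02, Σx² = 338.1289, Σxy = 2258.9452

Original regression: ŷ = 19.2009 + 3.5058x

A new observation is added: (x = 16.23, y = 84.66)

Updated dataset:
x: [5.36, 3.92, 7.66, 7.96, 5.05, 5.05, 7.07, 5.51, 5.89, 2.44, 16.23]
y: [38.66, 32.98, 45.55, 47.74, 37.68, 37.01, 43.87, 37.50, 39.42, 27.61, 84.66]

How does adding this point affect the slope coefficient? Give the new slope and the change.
New slope β₁ = 4.1504 versus 3.5058 before: a change of +0.6446 (+18.4%).

x = 16.23 lies well outside the original x-range [2.44, 7.96] (x̄ ≈ 5.59), so this observation has high leverage and can move the slope substantially.

Step 1: Update the sums with the new point (n goes from 10 to 11)
Σx  = 55.91 + 16.23 = 72.14
Σy  = 388.02 + 84.66 = 472.68
Σx² = 338.1289 + 16.23² = 338.1289 + 263.4129 = 601.5418
Σxy = 2258.9452 + 16.23×84.66 = 2258.9452 + 1374.0318 = 3632.9770

Step 2: Recompute the slope with b₁ = (nΣxy − ΣxΣy) / (nΣx² − (Σx)²)
Numerator   = 11×3632.9770 − 72.14×472.68 = 39962.7470 − 34099.1352 = 5863.6118
Denominator = 11×601.5418 − 72.14² = 6616.9598 − 5204.1796 = 1412.7802
b₁(new) = 5863.6118 / 1412.7802 = 4.1504

(Same formula on the original sums: (10×2258.9452 − 55.91×388.02) / (10×338.1289 − 55.91²) = 895.2538 / 255.3609 = 3.5058, matching the given fit.)

Step 3: Change in slope
Δβ₁ = 4.1504 − 3.5058 = +0.6446
Relative change = +0.6446 / 3.5058 × 100% = +18.4%
→ the slope increases when the point is added.

Because the point sits above the extension of the original line at a high-leverage x, it tilts the fit up.
In practice: refit with and without it and report both if conclusions differ.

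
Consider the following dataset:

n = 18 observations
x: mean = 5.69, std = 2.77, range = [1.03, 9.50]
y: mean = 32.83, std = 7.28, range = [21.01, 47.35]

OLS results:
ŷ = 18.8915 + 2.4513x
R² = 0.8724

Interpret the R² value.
The model explains 87.24% of the variance in y (R² = 0.8724), leaving 12.76% unexplained; the fit is strong.

The coefficient of determination R² is the fraction of the total variation in y that the fitted line accounts for.

Here R² = 0.8724:
- Explained: 87.24% of the variation in y
- Unexplained (residual): 100% − 87.24% = 12.76%
- Rule of thumb (below 0.3 weak; 0.3 to below 0.7 moderate; 0.7 and above strong) → strong

Equivalently, for simple linear regression R² = r², so |r| = √0.8724 ≈ 0.9340.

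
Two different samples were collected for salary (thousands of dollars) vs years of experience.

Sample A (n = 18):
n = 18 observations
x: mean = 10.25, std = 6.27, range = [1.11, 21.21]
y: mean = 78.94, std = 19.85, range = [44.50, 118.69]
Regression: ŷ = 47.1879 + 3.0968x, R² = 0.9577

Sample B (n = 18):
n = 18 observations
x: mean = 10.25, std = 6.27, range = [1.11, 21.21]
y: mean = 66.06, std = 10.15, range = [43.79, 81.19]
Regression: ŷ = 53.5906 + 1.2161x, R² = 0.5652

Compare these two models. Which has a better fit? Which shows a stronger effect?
Model A has the better fit (R² = 0.9577 vs 0.5652). Model A shows the stronger effect (|β₁| = 3.0968 vs 1.2161).

Model Comparison:

Which explains more variance? (R²)
- Model A: R² = 0.9577 → 95.77% of variance in salary explained
- Model B: R² = 0.5652 → 56.52% of variance in salary explained
- 0.9577 > 0.5652 → Model A has the better fit

Effect size (slope magnitude):
- Model A: β₁ = 3.0968 → predicted salary rises 3.0968 thousand dollars per additional year of experience
- Model B: β₁ = 1.2161 → predicted salary rises 1.2161 thousand dollars per additional year of experience
- |3.0968| > |1.2161| → Model A shows the stronger marginal effect

Note: R² measures how tightly points cluster around the line; β₁ measures how steep the line is — they answer different questions.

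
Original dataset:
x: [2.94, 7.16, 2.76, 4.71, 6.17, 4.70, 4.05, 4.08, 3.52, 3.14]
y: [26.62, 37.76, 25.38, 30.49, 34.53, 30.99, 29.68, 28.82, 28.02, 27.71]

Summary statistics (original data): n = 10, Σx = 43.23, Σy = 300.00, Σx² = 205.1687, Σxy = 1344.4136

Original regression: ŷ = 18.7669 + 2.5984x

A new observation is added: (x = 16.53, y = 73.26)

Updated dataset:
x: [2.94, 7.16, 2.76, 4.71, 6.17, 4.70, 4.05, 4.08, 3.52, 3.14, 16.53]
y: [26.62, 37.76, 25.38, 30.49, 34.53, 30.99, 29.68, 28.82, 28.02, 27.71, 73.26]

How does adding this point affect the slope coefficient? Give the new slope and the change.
The slope changes from 2.5984 to 3.4314 (change of +0.8330, or +32.1%).

The new point has HIGH LEVERAGE: x = 16.53 is far from the original mean x̄ = 43.23/10 ≈ 4.32 (original range [2.76, 7.16]).

Step 1: Update the sums with the new point (n goes from 10 to 11)
Σx  = 43.23 + 16.53 = 59.76
Σy  = 300.00 + 73.26 = 373.26
Σx² = 205.1687 + 16.53² = 205.1687 + 273.2409 = 478.4096
Σxy = 1344.4136 + 16.53×73.26 = 1344.4136 + 1210.9878 = 2555.4014

Step 2: Recompute the slope with b₁ = (nΣxy − ΣxΣy) / (nΣx² − (Σx)²)
Numerator   = 11×2555.4014 − 59.76×373.26 = 28109.4154 − 22306.0176 = 5803.3978
Denominator = 11×478.4096 − 59.76² = 5262.5056 − 3571.2576 = 1691.2480
b₁(new) = 5803.3978 / 1691.2480 = 3.4314

(Same formula on the original sums: (10×1344.4136 − 43.23×300.00) / (10×205.1687 − 43.23²) = 475.1360 / 182.8541 = 2.5984, matching the given fit.)

Step 3: Change in slope
Δβ₁ = 3.4314 − 2.5984 = +0.8330
Relative change = +0.8330 / 2.5984 × 100% = +32.1%
→ the slope increases when the point is added.

A high-leverage point only changes the slope if it is off the original line; here y = 73.26 is above the original trend, so the slope increases.
In practice: examine leverage (hᵢ) and Cook's distance rather than deleting it automatically.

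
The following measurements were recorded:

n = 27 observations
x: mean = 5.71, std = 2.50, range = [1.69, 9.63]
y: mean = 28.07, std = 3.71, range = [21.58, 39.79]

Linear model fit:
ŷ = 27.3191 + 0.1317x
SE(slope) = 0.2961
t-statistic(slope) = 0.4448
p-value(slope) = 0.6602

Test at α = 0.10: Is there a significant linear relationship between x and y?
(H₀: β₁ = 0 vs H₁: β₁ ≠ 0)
Fail to reject H₀: p-value = 0.6602 ≥ α = 0.10. The linear relationship is not significant at the 10% level.

Hypothesis test for the slope coefficient:

H₀: β₁ = 0 (no linear relationship)
H₁: β₁ ≠ 0 (linear relationship exists)

Test statistic: t = β̂₁ / SE(β̂₁) = 0.1317 / 0.2961 = 0.4448

With df = 25, the two-sided p-value for |t| = 0.4448 is 0.6602.

Decision rule: reject H₀ if p-value < α.
p-value = 0.6602 ≥ α = 0.10 → fail to reject H₀.

There is not sufficient evidence at the 10% significance level to conclude that a linear relationship exists between x and y.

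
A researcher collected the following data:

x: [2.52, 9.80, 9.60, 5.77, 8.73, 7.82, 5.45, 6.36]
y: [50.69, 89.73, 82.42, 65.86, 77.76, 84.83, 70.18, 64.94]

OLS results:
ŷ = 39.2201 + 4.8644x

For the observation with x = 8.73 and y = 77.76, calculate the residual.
Residual = -3.9263

The residual is the difference between the actual value and the predicted value:

Residual = y - ŷ

Step 1: Calculate predicted value
ŷ = 39.2201 + 4.8644 × 8.73
ŷ = 81.6863

Step 2: Calculate residual
Residual = 77.76 - 81.6863
Residual = -3.9263

Interpretation: the model overestimates the actual value by 3.9263 at this point (negative residual → observation lies below the fitted line).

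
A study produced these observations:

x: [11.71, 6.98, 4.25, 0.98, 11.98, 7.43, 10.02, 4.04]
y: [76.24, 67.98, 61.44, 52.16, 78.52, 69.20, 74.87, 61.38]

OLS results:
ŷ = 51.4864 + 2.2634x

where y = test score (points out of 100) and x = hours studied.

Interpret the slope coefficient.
An increase of one hour in study time is associated with a 2.2634 points increase in predicted test score.

The slope β₁ = 2.2634 gives the rate at which the fitted test score changes with study time.

Interpretation:
- Study time up by 1 hour → predicted test score increases by 2.2634 points
- This is a linear approximation: the same per-unit change is assumed across the whole observed x range

(β₀ = 51.4864 is the fitted value at x = 0 and is not part of the slope interpretation.)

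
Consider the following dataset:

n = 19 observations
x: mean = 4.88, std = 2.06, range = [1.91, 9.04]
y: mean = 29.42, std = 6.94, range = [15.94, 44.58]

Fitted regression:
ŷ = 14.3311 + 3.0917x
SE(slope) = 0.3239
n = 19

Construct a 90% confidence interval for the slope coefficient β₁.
The 90% CI for β₁ is (2.5282, 3.6552)

Confidence interval for the slope:

The 90% CI for β₁ is: β̂₁ ± t*(α/2, n-2) × SE(β̂₁)

Step 1: Find critical t-value
- Confidence level = 0.9
- Degrees of freedom = n - 2 = 19 - 2 = 17
- t*(α/2, 17) = 1.7396

Step 2: Calculate margin of error
Margin = 1.7396 × 0.3239 = 0.5635

Step 3: Construct interval
CI = 3.0917 ± 0.5635
CI = (2.5282, 3.6552)

Interpretation: each one-unit increase in x is associated with a change in mean y of between 2.5282 and 3.6552, with 90% confidence.
The interval does not include 0, suggesting a significant linear relationship.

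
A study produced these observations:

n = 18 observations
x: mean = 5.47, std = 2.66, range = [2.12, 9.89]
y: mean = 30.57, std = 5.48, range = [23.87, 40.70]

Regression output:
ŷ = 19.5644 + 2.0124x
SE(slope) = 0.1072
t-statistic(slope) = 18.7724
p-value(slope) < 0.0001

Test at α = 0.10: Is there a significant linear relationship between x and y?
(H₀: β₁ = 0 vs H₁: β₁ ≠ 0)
p-value < 0.0001 < α = 0.10, so we reject H₀. The relationship is significant.

Hypothesis test for the slope coefficient:

H₀: β₁ = 0 (no linear relationship)
H₁: β₁ ≠ 0 (linear relationship exists)

Test statistic: t = β̂₁ / SE(β̂₁) = 2.0124 / 0.1072 = 18.7724

p < 0.0001: how often a slope estimate this far from 0 (in SE units) would arise by chance if β₁ were truly 0.

Decision rule: reject H₀ if p-value < α.
p-value < 0.0001 < α = 0.10 → reject H₀.

At α = 0.10 the data do provide convincing evidence of a nonzero slope.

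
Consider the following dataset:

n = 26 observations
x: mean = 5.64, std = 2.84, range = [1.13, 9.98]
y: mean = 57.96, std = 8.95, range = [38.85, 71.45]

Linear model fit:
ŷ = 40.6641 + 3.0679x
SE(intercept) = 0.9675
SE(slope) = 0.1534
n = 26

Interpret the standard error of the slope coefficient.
SE(slope) = 0.1534 measures the uncertainty in the estimated slope. The coefficient is estimated precisely (SE/|β̂₁| = 5.0%).

SE(β̂₁) = 0.1534 says: if we drew many samples of n = 26 from the same population and refit each time, the fitted slopes would scatter with a standard deviation of roughly 0.1534 around the true β₁.

Relative precision:
- SE / |β̂₁| = 0.1534 / 3.0679 = 5.0%
- Rule of thumb (under 20%: precise; 20% to under 50%: moderately precise; 50% or more: imprecise) → precise

Rough 95% range (±2 SE): 3.0679 ± 0.3068 → (2.7611, 3.3747).

What drives SE(β̂₁): larger n (here n = 26) → smaller SE.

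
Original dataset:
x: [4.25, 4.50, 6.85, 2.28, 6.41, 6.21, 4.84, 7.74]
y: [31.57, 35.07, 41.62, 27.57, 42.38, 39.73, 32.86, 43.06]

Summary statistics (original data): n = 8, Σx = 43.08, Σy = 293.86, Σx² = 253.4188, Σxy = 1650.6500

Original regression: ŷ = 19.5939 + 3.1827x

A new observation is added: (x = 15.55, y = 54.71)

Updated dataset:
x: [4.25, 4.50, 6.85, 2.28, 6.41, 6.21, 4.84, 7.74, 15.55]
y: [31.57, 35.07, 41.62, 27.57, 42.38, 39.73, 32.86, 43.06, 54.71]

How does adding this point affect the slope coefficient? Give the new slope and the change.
New slope β₁ = 2.0361 versus 3.1827 before: a change of -1.1466 (-36.0%).

x = 15.55 lies well outside the original x-range [2.28, 7.74] (x̄ ≈ 5.39), so this observation has high leverage and can move the slope substantially.

Step 1: Update the sums with the new point (n goes from 8 to 9)
Σx  = 43.08 + 15.55 = 58.63
Σy  = 293.86 + 54.71 = 348.57
Σx² = 253.4188 + 15.55² = 253.4188 + 241.8025 = 495.2213
Σxy = 1650.6500 + 15.55×54.71 = 1650.6500 + 850.7405 = 2501.3905

Step 2: Recompute the slope with b₁ = (nΣxy − ΣxΣy) / (nΣx² − (Σx)²)
Numerator   = 9×2501.3905 − 58.63×348.57 = 22512.5145 − 20436.6591 = 2075.8554
Denominator = 9×495.2213 − 58.63² = 4456.9917 − 3437.4769 = 1019.5148
b₁(new) = 2075.8554 / 1019.5148 = 2.0361

(Same formula on the original sums: (8×1650.6500 − 43.08×293.86) / (8×253.4188 − 43.08²) = 545.7112 / 171.4640 = 3.1827, matching the given fit.)

Step 3: Change in slope
Δβ₁ = 2.0361 − 3.1827 = -1.1466
Relative change = -1.1466 / 3.1827 × 100% = -36.0%
→ the slope decreases when the point is added.

A high-leverage point only changes the slope if it is off the original line; here y = 54.71 is below the original trend, so the slope decreases.
In practice: check such a point for data-entry or measurement error.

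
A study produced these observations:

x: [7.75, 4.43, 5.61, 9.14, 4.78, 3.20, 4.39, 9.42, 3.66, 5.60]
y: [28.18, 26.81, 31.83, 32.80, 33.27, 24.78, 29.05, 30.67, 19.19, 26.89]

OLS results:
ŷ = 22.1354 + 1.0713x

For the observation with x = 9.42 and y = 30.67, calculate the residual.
Residual = -1.5570

The residual is the difference between the actual value and the predicted value:

Residual = y - ŷ

Step 1: Calculate predicted value
ŷ = 22.1354 + 1.0713 × 9.42
ŷ = 32.2270

Step 2: Calculate residual
Residual = 30.67 - 32.2270
Residual = -1.5570

Sign check: y < ŷ, so the point is below the line and the fit overestimates here.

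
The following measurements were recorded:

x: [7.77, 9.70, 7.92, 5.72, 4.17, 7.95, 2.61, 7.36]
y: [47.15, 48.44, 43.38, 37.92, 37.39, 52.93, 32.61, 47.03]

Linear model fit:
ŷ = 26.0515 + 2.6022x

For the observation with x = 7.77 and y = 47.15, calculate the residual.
Residual = 0.8794

The residual is the difference between the actual value and the predicted value:

Residual = y - ŷ

Step 1: Calculate predicted value
ŷ = 26.0515 + 2.6022 × 7.77
ŷ = 46.2706

Step 2: Calculate residual
Residual = 47.15 - 46.2706
Residual = 0.8794

The residual is positive, so the observed y = 47.15 sits above the regression line (the line underestimates it by 0.8794).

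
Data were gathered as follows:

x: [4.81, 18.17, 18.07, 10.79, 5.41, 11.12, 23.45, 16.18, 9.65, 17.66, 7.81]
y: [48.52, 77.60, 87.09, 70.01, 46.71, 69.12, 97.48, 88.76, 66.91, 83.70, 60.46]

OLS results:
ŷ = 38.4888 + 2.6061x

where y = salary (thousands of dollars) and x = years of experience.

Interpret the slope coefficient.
An increase of one year in experience is associated with a 2.6061 thousand dollars increase in predicted salary.

The slope β₁ = 2.6061 gives the rate at which the fitted salary changes with experience.

Interpretation:
- Experience up by 1 year → predicted salary increases by 2.6061 thousand dollars
- The effect is assumed constant over the observed range of x (linearity)
- The sign (+) gives the direction; the magnitude 2.6061 gives the size of the effect per year

The intercept β₀ = 38.4888 is the predicted salary when experience = 0; since the smallest observed x is 4.81, this is an extrapolation and mainly anchors the line.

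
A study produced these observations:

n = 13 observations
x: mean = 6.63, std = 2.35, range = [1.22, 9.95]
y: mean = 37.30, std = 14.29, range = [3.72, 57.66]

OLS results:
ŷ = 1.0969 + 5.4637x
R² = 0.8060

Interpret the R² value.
About 80.60% of the variability in y is accounted for by the regression on x (R² = 0.8060) — a strong linear fit.

The coefficient of determination R² is the fraction of the total variation in y that the fitted line accounts for.

Here R² = 0.8060:
- Explained: 80.60% of the variation in y
- Unexplained (residual): 100% − 80.60% = 19.40%
- Rule of thumb (below 0.3 weak; 0.3 to below 0.7 moderate; 0.7 and above strong) → strong

Calculation: R² = 1 − (SS_res / SS_tot), where SS_res is the sum of squared residuals and SS_tot the total sum of squares.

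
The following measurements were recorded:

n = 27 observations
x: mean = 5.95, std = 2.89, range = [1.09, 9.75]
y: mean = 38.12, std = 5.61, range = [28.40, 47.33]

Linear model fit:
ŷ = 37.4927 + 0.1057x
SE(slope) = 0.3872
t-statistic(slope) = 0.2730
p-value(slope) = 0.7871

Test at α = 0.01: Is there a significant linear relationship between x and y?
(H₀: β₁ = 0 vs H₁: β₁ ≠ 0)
Fail to reject H₀: p-value = 0.7871 ≥ α = 0.01. The linear relationship is not significant at the 1% level.

Hypothesis test for the slope coefficient:

H₀: β₁ = 0 (no linear relationship)
H₁: β₁ ≠ 0 (linear relationship exists)

Test statistic: t = β̂₁ / SE(β̂₁) = 0.1057 / 0.3872 = 0.2730

With df = 25, the two-sided p-value for |t| = 0.2730 is 0.7871.

Decision rule: reject H₀ if p-value < α.
p-value = 0.7871 ≥ α = 0.01 → fail to reject H₀.

Conclusion: the linear association between x and y is not significant at the 1% level.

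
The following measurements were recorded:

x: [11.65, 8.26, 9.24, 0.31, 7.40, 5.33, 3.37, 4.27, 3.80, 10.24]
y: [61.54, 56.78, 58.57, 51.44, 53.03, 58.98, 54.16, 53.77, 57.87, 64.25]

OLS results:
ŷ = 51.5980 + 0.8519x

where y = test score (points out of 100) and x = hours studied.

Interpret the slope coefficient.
For each additional hour of study time, predicted test score increases by approximately 0.8519 points.

The slope β₁ = 0.8519 gives the rate at which the fitted test score changes with study time.

Interpretation:
- Study time up by 1 hour → predicted test score increases by 0.8519 points
- This is a linear approximation: the same per-unit change is assumed across the whole observed x range
- The sign (+) gives the direction; the magnitude 0.8519 gives the size of the effect per hour

(β₀ = 51.5980 is the fitted value at x = 0 and is not part of the slope interpretation.)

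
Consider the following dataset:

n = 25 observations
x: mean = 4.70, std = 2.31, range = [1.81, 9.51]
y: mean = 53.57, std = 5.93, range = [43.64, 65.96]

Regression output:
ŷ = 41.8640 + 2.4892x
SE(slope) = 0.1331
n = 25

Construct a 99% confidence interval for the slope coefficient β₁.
The 99% CI for β₁ is (2.1155, 2.8629)

Confidence interval for the slope:

The 99% CI for β₁ is: β̂₁ ± t*(α/2, n-2) × SE(β̂₁)

Step 1: Find critical t-value
- Confidence level = 0.99
- Degrees of freedom = n - 2 = 25 - 2 = 23
- t*(α/2, 23) = 2.8073

Step 2: Calculate margin of error
Margin = 2.8073 × 0.1331 = 0.3737

Step 3: Construct interval
CI = 2.4892 ± 0.3737
CI = (2.1155, 2.8629)

Interpretation: each one-unit increase in x is associated with a change in mean y of between 2.1155 and 2.8629, with 99% confidence.
Both endpoints are positive, so the data support a genuinely positive slope at this confidence level.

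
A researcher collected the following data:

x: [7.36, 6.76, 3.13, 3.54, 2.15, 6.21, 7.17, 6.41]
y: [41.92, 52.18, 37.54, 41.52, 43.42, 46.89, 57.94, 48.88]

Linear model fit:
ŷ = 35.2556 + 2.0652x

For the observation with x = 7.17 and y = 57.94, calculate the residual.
Residual = 7.8769

The residual is the difference between the actual value and the predicted value:

Residual = y - ŷ

Step 1: Calculate predicted value
ŷ = 35.2556 + 2.0652 × 7.17
ŷ = 50.0631

Step 2: Calculate residual
Residual = 57.94 - 50.0631
Residual = 7.8769

The residual is positive, so the observed y = 57.94 sits above the regression line (the line underestimates it by 7.8769).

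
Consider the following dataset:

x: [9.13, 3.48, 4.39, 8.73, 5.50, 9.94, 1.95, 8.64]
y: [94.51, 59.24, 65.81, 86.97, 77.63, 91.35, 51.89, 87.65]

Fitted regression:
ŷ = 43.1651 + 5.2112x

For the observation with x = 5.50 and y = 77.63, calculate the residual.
Residual = 5.8033

The residual is the difference between the actual value and the predicted value:

Residual = y - ŷ

Step 1: Calculate predicted value
ŷ = 43.1651 + 5.2112 × 5.50
ŷ = 71.8267

Step 2: Calculate residual
Residual = 77.63 - 71.8267
Residual = 5.8033

Sign check: y > ŷ, so the point is above the line and the fit underestimates here.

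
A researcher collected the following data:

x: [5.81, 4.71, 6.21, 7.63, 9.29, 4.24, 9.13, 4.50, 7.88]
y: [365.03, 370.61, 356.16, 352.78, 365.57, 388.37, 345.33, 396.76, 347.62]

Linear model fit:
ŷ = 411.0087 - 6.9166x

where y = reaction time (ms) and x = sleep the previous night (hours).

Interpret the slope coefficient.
An increase of one hour in sleep is associated with a 6.9166 ms decrease in predicted reaction time.

The slope β₁ = -6.9166 gives the rate at which the fitted reaction time changes with sleep.

Interpretation:
- Sleep up by 1 hour → predicted reaction time decreases by 6.9166 ms
- The effect is assumed constant over the observed range of x (linearity)
- The slope describes association in these data, not necessarily a causal effect

The intercept β₀ = 411.0087 is the predicted reaction time when sleep = 0; since the smallest observed x is 4.24, this is an extrapolation and mainly anchors the line.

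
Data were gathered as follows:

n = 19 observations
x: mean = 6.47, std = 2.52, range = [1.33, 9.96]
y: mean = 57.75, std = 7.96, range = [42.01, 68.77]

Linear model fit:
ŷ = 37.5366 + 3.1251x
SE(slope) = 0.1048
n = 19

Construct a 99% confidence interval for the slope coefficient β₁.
The 99% CI for β₁ is (2.8214, 3.4288)

Confidence interval for the slope:

The 99% CI for β₁ is: β̂₁ ± t*(α/2, n-2) × SE(β̂₁)

Step 1: Find critical t-value
- Confidence level = 0.99
- Degrees of freedom = n - 2 = 19 - 2 = 17
- t*(α/2, 17) = 2.8982

Step 2: Calculate margin of error
Margin = 2.8982 × 0.1048 = 0.3037

Step 3: Construct interval
CI = 3.1251 ± 0.3037
CI = (2.8214, 3.4288)

Interpretation: We are 99% confident that the true slope β₁ lies between 2.8214 and 3.4288.
Both endpoints are positive, so the data support a genuinely positive slope at this confidence level.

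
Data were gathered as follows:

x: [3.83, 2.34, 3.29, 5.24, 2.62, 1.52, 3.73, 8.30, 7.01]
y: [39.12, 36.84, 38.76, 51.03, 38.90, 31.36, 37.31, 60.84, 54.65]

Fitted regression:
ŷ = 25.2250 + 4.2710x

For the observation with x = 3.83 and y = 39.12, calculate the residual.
Residual = -2.4629

The residual is the difference between the actual value and the predicted value:

Residual = y - ŷ

Step 1: Calculate predicted value
ŷ = 25.2250 + 4.2710 × 3.83
ŷ = 41.5829

Step 2: Calculate residual
Residual = 39.12 - 41.5829
Residual = -2.4629

Sign check: y < ŷ, so the point is below the line and the fit overestimates here.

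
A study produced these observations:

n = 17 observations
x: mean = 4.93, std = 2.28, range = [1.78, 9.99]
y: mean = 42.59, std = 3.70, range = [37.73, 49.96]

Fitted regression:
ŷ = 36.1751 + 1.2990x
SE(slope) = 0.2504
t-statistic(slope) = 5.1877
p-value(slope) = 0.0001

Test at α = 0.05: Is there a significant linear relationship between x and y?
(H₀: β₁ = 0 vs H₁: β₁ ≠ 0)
p-value = 0.0001 < α = 0.05, so we reject H₀. The relationship is significant.

Hypothesis test for the slope coefficient:

H₀: β₁ = 0 (no linear relationship)
H₁: β₁ ≠ 0 (linear relationship exists)

Test statistic: t = β̂₁ / SE(β̂₁) = 1.2990 / 0.2504 = 5.1877

With df = 15, the two-sided p-value for |t| = 5.1877 is 0.0001.

Decision rule: reject H₀ if p-value < α.
p-value = 0.0001 < α = 0.05 → reject H₀.

Conclusion: the linear association between x and y is significant at the 5% level.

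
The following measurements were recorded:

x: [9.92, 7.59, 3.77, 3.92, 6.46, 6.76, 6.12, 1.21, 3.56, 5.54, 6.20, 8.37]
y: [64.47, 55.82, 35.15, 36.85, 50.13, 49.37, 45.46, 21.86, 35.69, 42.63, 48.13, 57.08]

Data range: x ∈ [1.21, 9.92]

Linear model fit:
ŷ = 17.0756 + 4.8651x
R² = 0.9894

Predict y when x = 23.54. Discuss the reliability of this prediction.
ŷ = 131.6001 (extrapolation — x = 23.54 lies outside [1.21, 9.92], so reliability is low).

Prediction calculation:
ŷ = 17.0756 + 4.8651 × 23.54
ŷ = 131.6001

Reliability:
- Data range: x ∈ [1.21, 9.92]
- Prediction point: x = 23.54 is 13.62 units above the observed range → this is EXTRAPOLATION, not interpolation

Why that matters here:
- Real relationships often flatten, saturate, or turn nonlinear at extremes
- R² describes fit only over the sampled x values; it says nothing about behaviour beyond them
- The standard error of prediction grows with (x − x̄)², and x = 23.54 is far from x̄ = 5.79

Report the number if required, but flag clearly that it is an extrapolation.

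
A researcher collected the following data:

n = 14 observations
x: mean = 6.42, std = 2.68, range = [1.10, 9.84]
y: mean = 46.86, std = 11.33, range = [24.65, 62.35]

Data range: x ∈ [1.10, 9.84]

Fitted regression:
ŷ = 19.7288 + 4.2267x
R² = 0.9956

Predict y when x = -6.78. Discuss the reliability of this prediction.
ŷ = -8.9282, but this is extrapolation (below the data range [1.10, 9.84]) and may be unreliable.

Prediction calculation:
ŷ = 19.7288 + 4.2267 × (-6.78)
ŷ = -8.9282

Reliability:
- Data range: x ∈ [1.10, 9.84]
- Prediction point: x = -6.78 is 7.88 units below the observed range → this is EXTRAPOLATION, not interpolation

Why that matters here:
- Real relationships often flatten, saturate, or turn nonlinear at extremes
- The linear relationship may not hold outside the observed range

The R² = 0.9956 only validates the fit within [1.10, 9.84]; treat ŷ = -8.9282 with caution.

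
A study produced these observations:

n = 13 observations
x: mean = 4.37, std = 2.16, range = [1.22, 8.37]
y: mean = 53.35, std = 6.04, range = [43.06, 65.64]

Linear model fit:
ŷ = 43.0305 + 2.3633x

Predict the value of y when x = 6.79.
ŷ = 59.0773

Plug x = 6.79 into the fitted line:

ŷ = 43.0305 + 2.3633 × 6.79
ŷ = 43.0305 + 16.0468
ŷ = 59.0773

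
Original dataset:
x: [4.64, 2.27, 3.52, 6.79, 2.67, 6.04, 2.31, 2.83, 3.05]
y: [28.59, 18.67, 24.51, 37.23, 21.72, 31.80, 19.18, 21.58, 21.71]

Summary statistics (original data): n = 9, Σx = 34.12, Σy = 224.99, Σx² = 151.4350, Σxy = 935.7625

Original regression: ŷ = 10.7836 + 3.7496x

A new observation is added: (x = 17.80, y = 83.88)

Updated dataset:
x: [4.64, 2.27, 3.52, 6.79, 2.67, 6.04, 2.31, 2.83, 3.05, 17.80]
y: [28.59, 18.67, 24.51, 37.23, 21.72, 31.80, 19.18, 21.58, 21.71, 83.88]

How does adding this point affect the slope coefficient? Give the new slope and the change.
Adding the point moves β₁ from 3.7496 to 4.1527, i.e. it increases by 0.4031 (+10.8%).

x = 17.80 lies well outside the original x-range [2.27, 6.79] (x̄ ≈ 3.79), so this observation has high leverage and can move the slope substantially.

Step 1: Update the sums with the new point (n goes from 9 to 10)
Σx  = 34.12 + 17.80 = 51.92
Σy  = 224.99 + 83.88 = 308.87
Σx² = 151.4350 + 17.80² = 151.4350 + 316.8400 = 468.2750
Σxy = 935.7625 + 17.80×83.88 = 935.7625 + 1493.0640 = 2428.8265

Step 2: Recompute the slope with b₁ = (nΣxy − ΣxΣy) / (nΣx² − (Σx)²)
Numerator   = 10×2428.8265 − 51.92×308.87 = 24288.2650 − 16036.5304 = 8251.7346
Denominator = 10×468.2750 − 51.92² = 4682.7500 − 2695.6864 = 1987.0636
b₁(new) = 8251.7346 / 1987.0636 = 4.1527

(Same formula on the original sums: (9×935.7625 − 34.12×224.99) / (9×151.4350 − 34.12²) = 745.2037 / 198.7406 = 3.7496, matching the given fit.)

Step 3: Change in slope
Δβ₁ = 4.1527 − 3.7496 = +0.4031
Relative change = +0.4031 / 3.7496 × 100% = +10.8%
→ the slope increases when the point is added.

A high-leverage point only changes the slope if it is off the original line; here y = 83.88 is above the original trend, so the slope increases.
In practice: refit with and without it and report both if conclusions differ; check such a point for data-entry or measurement error.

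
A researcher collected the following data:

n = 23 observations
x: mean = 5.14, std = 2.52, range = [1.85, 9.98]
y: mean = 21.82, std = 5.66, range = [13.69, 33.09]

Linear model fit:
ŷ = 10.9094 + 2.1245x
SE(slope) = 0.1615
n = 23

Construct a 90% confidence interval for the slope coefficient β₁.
The 90% CI for β₁ is (1.8466, 2.4024)

Confidence interval for the slope:

The 90% CI for β₁ is: β̂₁ ± t*(α/2, n-2) × SE(β̂₁)

Step 1: Find critical t-value
- Confidence level = 0.9
- Degrees of freedom = n - 2 = 23 - 2 = 21
- t*(α/2, 21) = 1.7207

Step 2: Calculate margin of error
Margin = 1.7207 × 0.1615 = 0.2779

Step 3: Construct interval
CI = 2.1245 ± 0.2779
CI = (1.8466, 2.4024)

Interpretation: each one-unit increase in x is associated with a change in mean y of between 1.8466 and 2.4024, with 90% confidence.
The interval does not include 0, suggesting a significant linear relationship.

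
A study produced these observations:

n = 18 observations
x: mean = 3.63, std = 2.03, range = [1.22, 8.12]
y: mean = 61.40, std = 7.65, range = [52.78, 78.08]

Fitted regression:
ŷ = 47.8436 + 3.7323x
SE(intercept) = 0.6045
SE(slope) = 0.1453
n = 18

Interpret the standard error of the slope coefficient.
SE(slope) = 0.1453 measures the uncertainty in the estimated slope. The coefficient is estimated precisely (SE/|β̂₁| = 3.9%).

SE(β̂₁) = s / √Sxx, where s is the residual standard deviation and Sxx = Σ(x − x̄)². It is the yardstick for how far β̂₁ = 3.7323 could plausibly be from the true slope.

Relative precision:
- SE / |β̂₁| = 0.1453 / 3.7323 = 3.9%
- Rule of thumb (under 20%: precise; 20% to under 50%: moderately precise; 50% or more: imprecise) → precise

Link to the t-test: t = β̂₁ / SE(β̂₁) = 3.7323 / 0.1453 = 25.6869, the statistic for H₀: β₁ = 0.

What drives SE(β̂₁): larger n (here n = 18) → smaller SE.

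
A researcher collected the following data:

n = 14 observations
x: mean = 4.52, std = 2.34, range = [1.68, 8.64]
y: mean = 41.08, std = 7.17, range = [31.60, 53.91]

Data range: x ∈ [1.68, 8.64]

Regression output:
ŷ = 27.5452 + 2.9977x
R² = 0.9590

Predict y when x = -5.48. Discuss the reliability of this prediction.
ŷ = 11.1178, but this is extrapolation (below the data range [1.68, 8.64]) and may be unreliable.

Prediction calculation:
ŷ = 27.5452 + 2.9977 × (-5.48)
ŷ = 11.1178

Reliability:
- Data range: x ∈ [1.68, 8.64]
- Prediction point: x = -5.48 is 7.16 units below the observed range → this is EXTRAPOLATION, not interpolation

Why that matters here:
- R² describes fit only over the sampled x values; it says nothing about behaviour beyond them
- The standard error of prediction grows with (x − x̄)², and x = -5.48 is far from x̄ = 4.52

A defensible statement: 'if the linear trend continued to x = -5.48, y would be about 11.1178' — the premise is untested.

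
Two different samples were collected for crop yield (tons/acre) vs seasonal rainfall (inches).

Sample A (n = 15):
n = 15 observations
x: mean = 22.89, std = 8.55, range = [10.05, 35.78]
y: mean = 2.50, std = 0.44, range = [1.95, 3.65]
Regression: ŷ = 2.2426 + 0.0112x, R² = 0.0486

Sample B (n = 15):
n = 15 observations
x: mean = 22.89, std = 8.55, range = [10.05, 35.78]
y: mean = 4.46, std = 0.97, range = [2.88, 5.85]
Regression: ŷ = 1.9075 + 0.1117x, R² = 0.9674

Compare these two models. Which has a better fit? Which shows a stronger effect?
Model B has the better fit (R² = 0.9674 vs 0.0486). Model B shows the stronger effect (|β₁| = 0.1117 vs 0.0112).

Model Comparison:

Fit — compare R²:
- Model A: R² = 0.0486 → 4.86% of variance in crop yield explained
- Model B: R² = 0.9674 → 96.74% of variance in crop yield explained
- 0.9674 > 0.0486 → Model B has the better fit

Which has the larger per-inch effect? (|β₁|)
- Model A: β₁ = 0.0112 → predicted crop yield rises 0.0112 tons/acre per additional inch of rainfall
- Model B: β₁ = 0.1117 → predicted crop yield rises 0.1117 tons/acre per additional inch of rainfall
- |0.0112| < |0.1117| → Model B shows the stronger marginal effect

Note: A better fit (higher R²) doesn't necessarily mean a more important relationship.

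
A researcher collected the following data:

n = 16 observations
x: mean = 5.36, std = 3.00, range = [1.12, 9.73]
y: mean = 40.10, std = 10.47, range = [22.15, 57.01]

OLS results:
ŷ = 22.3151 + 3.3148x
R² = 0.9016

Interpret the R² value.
R² = 0.9016 means 90.16% of the variation in y is explained by the linear relationship with x. This indicates a strong fit.

The coefficient of determination R² is the fraction of the total variation in y that the fitted line accounts for.

Here R² = 0.9016:
- Explained: 90.16% of the variation in y
- Unexplained (residual): 100% − 90.16% = 9.84%
- Rule of thumb (below 0.3 weak; 0.3 to below 0.7 moderate; 0.7 and above strong) → strong

Equivalently, for simple linear regression R² = r², so |r| = √0.9016 ≈ 0.9495.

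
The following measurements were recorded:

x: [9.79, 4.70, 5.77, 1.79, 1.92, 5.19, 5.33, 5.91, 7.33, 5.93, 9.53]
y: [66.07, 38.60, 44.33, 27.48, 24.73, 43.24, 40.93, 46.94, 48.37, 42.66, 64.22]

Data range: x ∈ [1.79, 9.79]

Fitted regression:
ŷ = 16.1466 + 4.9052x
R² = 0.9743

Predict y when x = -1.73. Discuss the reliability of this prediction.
The equation gives ŷ = 7.6606; however x = -1.73 is 3.52 units below the observed range, so this extrapolated value should not be trusted.

Prediction calculation:
ŷ = 16.1466 + 4.9052 × (-1.73)
ŷ = 7.6606

Reliability:
- Data range: x ∈ [1.79, 9.79]
- Prediction point: x = -1.73 is 3.52 units below the observed range → this is EXTRAPOLATION, not interpolation

Why that matters here:
- The linear relationship may not hold outside the observed range
- There are no observations near this x to validate the fitted line there

Report the number if required, but flag clearly that it is an extrapolation.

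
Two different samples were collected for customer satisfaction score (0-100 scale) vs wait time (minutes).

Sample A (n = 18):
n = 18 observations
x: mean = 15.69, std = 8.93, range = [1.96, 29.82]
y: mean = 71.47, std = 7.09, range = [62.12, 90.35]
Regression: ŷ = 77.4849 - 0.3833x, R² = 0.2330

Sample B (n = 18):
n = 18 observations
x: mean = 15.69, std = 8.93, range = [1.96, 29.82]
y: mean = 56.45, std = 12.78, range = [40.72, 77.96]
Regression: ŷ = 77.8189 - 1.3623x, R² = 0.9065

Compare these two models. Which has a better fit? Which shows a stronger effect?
Model B has the better fit (R² = 0.9065 vs 0.2330). Model B shows the stronger effect (|β₁| = 1.3623 vs 0.3833).

Model Comparison:

Which explains more variance? (R²)
- Model A: R² = 0.2330 → 23.30% of variance in satisfaction score explained
- Model B: R² = 0.9065 → 90.65% of variance in satisfaction score explained
- 0.9065 > 0.2330 → Model B has the better fit

Strength of effect — compare |β₁|:
- Model A: β₁ = -0.3833 → predicted satisfaction score falls 0.3833 points per additional minute of wait time
- Model B: β₁ = -1.3623 → predicted satisfaction score falls 1.3623 points per additional minute of wait time
- |-0.3833| < |-1.3623| → Model B shows the stronger marginal effect

Note: The two samples could reflect different populations, time periods, or measurement quality.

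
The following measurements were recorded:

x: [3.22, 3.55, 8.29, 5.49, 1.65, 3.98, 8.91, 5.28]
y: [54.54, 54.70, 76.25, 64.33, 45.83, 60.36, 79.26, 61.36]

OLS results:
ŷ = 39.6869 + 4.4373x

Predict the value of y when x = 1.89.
ŷ = 48.0734

To predict y for x = 1.89, substitute into the regression equation:

ŷ = 39.6869 + 4.4373 × 1.89
ŷ = 39.6869 + 8.3865
ŷ = 48.0734

This is a point prediction; actual observations scatter around it by roughly the residual standard deviation.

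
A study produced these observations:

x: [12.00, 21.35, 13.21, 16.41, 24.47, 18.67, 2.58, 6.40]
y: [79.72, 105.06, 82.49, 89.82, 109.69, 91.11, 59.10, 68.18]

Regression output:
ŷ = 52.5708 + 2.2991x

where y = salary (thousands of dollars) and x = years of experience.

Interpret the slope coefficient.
On average, salary is about 2.2991 thousand dollars higher for every extra year of experience.

The slope coefficient β₁ = 2.2991 represents the marginal effect of experience on salary.

Interpretation:
- Experience up by 1 year → predicted salary increases by 2.2991 thousand dollars
- The effect is assumed constant over the observed range of x (linearity)
- The slope describes association in these data, not necessarily a causal effect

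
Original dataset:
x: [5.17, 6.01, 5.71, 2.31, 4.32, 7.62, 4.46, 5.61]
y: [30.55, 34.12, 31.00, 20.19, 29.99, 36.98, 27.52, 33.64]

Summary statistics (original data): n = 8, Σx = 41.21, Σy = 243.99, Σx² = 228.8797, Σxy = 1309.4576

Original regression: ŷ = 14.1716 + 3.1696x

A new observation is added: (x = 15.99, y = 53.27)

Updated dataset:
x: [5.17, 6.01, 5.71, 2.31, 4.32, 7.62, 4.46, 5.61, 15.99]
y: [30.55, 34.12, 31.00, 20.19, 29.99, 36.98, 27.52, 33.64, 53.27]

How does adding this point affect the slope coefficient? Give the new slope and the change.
The slope changes from 3.1696 to 2.2475 (change of -0.9221, or -29.1%).

x = 15.99 lies well outside the original x-range [2.31, 7.62] (x̄ ≈ 5.15), so this observation has high leverage and can move the slope substantially.

Step 1: Update the sums with the new point (n goes from 8 to 9)
Σx  = 41.21 + 15.99 = 57.20
Σy  = 243.99 + 53.27 = 297.26
Σx² = 228.8797 + 15.99² = 228.8797 + 255.6801 = 484.5598
Σxy = 1309.4576 + 15.99×53.27 = 1309.4576 + 851.7873 = 2161.2449

Step 2: Recompute the slope with b₁ = (nΣxy − ΣxΣy) / (nΣx² − (Σx)²)
Numerator   = 9×2161.2449 − 57.20×297.26 = 19451.2041 − 17003.2720 = 2447.9321
Denominator = 9×484.5598 − 57.20² = 4361.0382 − 3271.8400 = 1089.1982
b₁(new) = 2447.9321 / 1089.1982 = 2.2475

(Same formula on the original sums: (8×1309.4576 − 41.21×243.99) / (8×228.8797 − 41.21²) = 420.8329 / 132.7735 = 3.1696, matching the given fit.)

Step 3: Change in slope
Δβ₁ = 2.2475 − 3.1696 = -0.9221
Relative change = -0.9221 / 3.1696 × 100% = -29.1%
→ the slope decreases when the point is added.

Because the point sits below the extension of the original line at a high-leverage x, it tilts the fit down.
In practice: refit with and without it and report both if conclusions differ; examine leverage (hᵢ) and Cook's distance rather than deleting it automatically.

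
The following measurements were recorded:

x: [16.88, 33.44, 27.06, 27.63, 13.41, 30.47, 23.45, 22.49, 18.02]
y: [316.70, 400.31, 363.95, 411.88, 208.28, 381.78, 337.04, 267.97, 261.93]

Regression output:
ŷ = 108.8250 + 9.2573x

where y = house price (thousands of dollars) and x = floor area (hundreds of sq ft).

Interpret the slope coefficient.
For each additional hundred sq ft of floor area, predicted house price increases by approximately 9.2573 thousand dollars.

The slope β₁ = 9.2573 gives the rate at which the fitted house price changes with floor area.

Interpretation:
- Floor area up by 1 hundred sq ft → predicted house price increases by 9.2573 thousand dollars
- The effect is assumed constant over the observed range of x (linearity)

(β₀ = 108.8250 is the fitted value at x = 0 and is not part of the slope interpretation.)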